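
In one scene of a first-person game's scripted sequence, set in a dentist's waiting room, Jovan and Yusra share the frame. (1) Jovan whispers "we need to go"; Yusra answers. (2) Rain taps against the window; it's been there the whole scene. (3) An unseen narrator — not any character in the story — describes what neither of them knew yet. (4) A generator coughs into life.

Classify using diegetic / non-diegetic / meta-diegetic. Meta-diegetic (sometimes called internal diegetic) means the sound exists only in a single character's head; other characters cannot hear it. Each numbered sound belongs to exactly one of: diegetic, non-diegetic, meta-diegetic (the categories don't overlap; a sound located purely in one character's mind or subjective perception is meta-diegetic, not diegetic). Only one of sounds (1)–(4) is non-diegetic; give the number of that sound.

3

(1) spoken by a character present in the story world → diegetic.
(2) is diegetic: ambient/room sound belonging to the story's physical space.
Sound (3): external voice-over — not a character, not heard by anyone in the scene, so non-diegetic.
Sound (4): the sound comes from a generator physically present in the location, so diegetic.
Only (3) is non-diegetic.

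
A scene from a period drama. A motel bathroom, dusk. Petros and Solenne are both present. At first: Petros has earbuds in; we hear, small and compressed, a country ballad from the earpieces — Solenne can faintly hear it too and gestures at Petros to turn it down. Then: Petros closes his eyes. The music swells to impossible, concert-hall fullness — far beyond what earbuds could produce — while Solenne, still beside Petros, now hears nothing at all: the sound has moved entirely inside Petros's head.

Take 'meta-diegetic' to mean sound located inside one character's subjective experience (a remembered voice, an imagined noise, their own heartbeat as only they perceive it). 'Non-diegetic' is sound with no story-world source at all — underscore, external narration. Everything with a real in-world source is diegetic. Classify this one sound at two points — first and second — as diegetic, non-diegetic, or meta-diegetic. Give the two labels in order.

diegetic, meta-diegetic

First: the earbuds are a physical source both characters can hear → diegetic.
Second: the music now exists only as Petros's subjective experience; Solenne can no longer hear it → meta-diegetic.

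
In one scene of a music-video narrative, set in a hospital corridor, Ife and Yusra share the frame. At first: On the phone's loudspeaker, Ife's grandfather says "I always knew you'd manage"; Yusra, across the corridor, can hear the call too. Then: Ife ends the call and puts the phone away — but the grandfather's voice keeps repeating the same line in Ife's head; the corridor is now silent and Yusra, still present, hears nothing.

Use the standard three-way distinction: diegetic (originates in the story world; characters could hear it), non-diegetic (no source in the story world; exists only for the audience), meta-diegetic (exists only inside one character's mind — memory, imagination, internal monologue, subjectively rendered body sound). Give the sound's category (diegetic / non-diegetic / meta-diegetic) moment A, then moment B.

Moment A: the loudspeaker is an in-world source; both Ife and Yusra hear the call → diegetic.
Moment B: with the phone off, the voice continues only as Ife's private mental replay — Yusra can't hear it → meta-diegetic.

diegetic, meta-diegetic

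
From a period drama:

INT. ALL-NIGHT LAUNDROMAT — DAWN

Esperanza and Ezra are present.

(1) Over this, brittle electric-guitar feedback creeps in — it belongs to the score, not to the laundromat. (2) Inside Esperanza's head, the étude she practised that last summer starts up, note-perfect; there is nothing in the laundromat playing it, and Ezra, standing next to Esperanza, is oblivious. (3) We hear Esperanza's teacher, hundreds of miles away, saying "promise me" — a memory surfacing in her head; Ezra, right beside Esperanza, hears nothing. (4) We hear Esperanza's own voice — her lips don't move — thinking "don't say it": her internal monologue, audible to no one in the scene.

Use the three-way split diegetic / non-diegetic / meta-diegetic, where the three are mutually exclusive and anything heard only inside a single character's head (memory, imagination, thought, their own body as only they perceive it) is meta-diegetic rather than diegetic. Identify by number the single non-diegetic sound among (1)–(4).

1

(1) nothing in the laundromat produces it and the characters don't hear it — pure soundtrack → non-diegetic.
Sound (2): the music is a memory playing inside Esperanza's mind alone; no real-world source, Ezra can't hear it, so meta-diegetic.
Sound (3): it's Esperanza's recollection rendered as sound; the other character can't hear it, so meta-diegetic.
Sound (4): it's Esperanza's unspoken thought, heard only by the audience via her subjectivity, so meta-diegetic.
Only (1) is non-diegetic.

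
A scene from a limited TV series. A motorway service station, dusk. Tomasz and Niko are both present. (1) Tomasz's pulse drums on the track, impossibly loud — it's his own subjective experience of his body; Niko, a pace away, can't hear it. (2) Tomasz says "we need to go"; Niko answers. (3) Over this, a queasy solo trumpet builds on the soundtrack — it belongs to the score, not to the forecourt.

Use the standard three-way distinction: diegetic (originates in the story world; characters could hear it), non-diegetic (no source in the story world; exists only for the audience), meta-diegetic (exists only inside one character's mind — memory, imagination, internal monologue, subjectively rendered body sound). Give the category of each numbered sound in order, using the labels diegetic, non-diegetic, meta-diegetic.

(1) it's Tomasz's internal bodily sensation rendered as sound; only Tomasz 'hears' it → meta-diegetic.
Sound (2): spoken by a character present in the story world, so diegetic.
(3) score with no on-screen or off-screen source; it exists for the audience alone → non-diegetic.

meta-diegetic, diegetic, non-diegetic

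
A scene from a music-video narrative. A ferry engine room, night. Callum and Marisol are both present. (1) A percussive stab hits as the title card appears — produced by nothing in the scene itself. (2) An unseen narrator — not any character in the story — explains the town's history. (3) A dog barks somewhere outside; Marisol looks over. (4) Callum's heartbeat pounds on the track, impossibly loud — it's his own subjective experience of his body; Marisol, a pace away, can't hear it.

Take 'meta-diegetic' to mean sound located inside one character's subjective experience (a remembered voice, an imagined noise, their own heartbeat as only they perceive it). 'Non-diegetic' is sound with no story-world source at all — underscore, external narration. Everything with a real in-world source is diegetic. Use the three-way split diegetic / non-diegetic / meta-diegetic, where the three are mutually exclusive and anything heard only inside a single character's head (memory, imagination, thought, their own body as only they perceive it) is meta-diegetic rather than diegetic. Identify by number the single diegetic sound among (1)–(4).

Sound (1): it's a sound-design accent with no in-world source; no one in the scene can hear it, so non-diegetic.
Sound (2): external voice-over — not a character, not heard by anyone in the scene, so non-diegetic.
Sound (3): an in-world source (a dog); characters could hear it, so diegetic.
Sound (4): it's Callum's internal bodily sensation rendered as sound; only Callum 'hears' it, so meta-diegetic.
Only (3) is diegetic.

3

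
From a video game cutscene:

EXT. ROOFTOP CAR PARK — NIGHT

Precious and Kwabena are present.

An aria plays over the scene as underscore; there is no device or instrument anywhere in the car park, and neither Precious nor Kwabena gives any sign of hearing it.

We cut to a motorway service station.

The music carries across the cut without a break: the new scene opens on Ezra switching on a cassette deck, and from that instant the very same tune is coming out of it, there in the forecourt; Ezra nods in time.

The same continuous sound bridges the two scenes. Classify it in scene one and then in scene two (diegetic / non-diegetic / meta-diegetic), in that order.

Scene one: there's no in-world source anywhere and no character hears it — underscore for the audience only → non-diegetic.
Scene two: once Ezra turns on a cassette deck, the music has a real source in the story world and Ezra reacts to it → diegetic.

non-diegetic, diegetic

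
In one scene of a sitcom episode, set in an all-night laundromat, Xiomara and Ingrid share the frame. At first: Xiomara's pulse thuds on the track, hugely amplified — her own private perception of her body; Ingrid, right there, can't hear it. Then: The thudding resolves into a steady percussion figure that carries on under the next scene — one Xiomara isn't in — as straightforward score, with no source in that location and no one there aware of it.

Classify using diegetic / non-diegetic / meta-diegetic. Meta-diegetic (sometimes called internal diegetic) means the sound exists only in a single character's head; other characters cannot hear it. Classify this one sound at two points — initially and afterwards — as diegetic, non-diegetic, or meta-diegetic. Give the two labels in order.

Initially: it's Xiomara's subjective body sound, inaudible to Ingrid → meta-diegetic.
Afterwards: detached from Xiomara and playing as sourceless score over a scene she isn't in — for the audience only → non-diegetic.

meta-diegetic, non-diegetic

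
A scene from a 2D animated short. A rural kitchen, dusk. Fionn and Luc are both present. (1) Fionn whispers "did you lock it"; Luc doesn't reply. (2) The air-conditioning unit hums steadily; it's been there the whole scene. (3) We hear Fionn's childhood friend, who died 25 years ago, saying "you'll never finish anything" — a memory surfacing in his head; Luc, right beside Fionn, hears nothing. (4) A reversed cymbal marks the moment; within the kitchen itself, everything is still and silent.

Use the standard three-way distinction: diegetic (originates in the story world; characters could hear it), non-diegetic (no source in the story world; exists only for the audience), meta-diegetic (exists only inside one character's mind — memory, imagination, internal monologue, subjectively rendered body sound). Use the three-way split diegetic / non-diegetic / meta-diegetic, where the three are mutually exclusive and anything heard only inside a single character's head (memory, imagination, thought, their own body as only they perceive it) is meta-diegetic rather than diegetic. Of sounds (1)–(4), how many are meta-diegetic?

1

(1) is diegetic: Fionn is a character speaking aloud in the scene.
(2) the air-conditioning unit is part of the location's real environment → diegetic.
(3) it's Fionn's recollection rendered as sound; the other character can't hear it → meta-diegetic.
(4) is non-diegetic: an editorial stinger — it belongs to the cut, not the story world.
Meta-diegetic: (3) — that's 1.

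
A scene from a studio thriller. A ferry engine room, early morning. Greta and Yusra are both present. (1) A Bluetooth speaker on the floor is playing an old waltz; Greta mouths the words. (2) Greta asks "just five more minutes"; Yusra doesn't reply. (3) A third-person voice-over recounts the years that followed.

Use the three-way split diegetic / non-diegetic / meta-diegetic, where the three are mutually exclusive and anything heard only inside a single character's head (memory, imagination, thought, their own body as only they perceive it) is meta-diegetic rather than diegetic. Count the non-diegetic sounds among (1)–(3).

1

(1) is diegetic: a Bluetooth speaker is a physical source in the scene and Greta reacts to it.
Sound (2): on-screen dialogue — Greta speaks and Yusra is there to hear, so diegetic.
(3) is non-diegetic: the narrator exists outside the story world, addressing only the audience.
Non-diegetic: (3) — that's 1.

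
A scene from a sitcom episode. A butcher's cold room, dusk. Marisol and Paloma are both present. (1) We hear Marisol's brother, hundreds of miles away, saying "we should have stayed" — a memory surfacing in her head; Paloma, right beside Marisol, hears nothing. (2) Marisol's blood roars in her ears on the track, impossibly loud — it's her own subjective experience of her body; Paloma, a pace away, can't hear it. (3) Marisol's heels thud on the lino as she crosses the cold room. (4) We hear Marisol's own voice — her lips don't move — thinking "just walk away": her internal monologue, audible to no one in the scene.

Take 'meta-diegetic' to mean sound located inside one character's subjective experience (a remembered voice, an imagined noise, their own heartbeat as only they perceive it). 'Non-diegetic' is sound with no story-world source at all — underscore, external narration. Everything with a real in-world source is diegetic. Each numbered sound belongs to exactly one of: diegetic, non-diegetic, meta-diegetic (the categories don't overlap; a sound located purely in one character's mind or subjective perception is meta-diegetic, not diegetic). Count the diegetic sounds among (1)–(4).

(1) is meta-diegetic: a remembered line, private to Marisol — not present in the room, not audible to Paloma.
Sound (2): point-of-audition from inside Marisol's body; not a sound in the room, so meta-diegetic.
Sound (3): a character's body making contact with the set — an in-world sound, so diegetic.
Sound (4): Marisol's thought-voice: a private mental sound no other character can hear, so meta-diegetic.
Diegetic: (3) — that's 1.

1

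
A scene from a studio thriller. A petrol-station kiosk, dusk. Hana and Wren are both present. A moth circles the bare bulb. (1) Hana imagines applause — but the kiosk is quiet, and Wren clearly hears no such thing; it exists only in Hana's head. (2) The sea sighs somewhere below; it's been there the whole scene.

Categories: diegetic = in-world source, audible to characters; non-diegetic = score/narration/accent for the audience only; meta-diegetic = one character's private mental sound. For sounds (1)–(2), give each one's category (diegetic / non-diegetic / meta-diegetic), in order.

meta-diegetic, diegetic

Sound (1): the sound is imagined by Hana; nothing in the story world is producing it and Wren can't hear it, so meta-diegetic.
(2) is diegetic: ambient/room sound belonging to the story's physical space.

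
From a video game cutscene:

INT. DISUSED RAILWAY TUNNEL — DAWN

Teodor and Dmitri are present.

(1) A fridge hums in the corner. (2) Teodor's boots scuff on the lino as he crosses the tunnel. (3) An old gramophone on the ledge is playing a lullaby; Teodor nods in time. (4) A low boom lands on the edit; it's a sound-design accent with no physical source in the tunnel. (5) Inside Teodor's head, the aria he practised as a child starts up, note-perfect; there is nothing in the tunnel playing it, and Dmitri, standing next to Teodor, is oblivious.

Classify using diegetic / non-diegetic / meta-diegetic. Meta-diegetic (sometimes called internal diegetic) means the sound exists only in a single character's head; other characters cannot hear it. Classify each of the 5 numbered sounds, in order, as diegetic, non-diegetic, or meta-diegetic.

(1) it's the actual ambient sound of the location → diegetic.
(2) is diegetic: Teodor's footsteps are produced in the story world.
(3) source music from an old gramophone, which exists in the story world → diegetic.
Sound (4): it's a sound-design accent with no in-world source; no one in the scene can hear it, so non-diegetic.
(5) is meta-diegetic: it lives in Teodor's subjectivity, not in the tunnel.

diegetic, diegetic, diegetic, non-diegetic, meta-diegetic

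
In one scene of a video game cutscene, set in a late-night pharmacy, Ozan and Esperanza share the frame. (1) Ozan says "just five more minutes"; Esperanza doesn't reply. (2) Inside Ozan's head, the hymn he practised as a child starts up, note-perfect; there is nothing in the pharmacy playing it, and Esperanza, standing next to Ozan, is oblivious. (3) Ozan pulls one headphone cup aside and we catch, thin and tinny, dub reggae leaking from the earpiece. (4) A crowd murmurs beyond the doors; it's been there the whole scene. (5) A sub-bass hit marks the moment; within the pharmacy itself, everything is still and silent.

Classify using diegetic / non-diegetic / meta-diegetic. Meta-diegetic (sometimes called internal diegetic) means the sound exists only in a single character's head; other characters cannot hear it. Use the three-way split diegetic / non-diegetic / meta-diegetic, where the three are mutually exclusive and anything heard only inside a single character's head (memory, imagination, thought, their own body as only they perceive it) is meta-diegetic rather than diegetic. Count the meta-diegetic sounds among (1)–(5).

1

(1) spoken by a character present in the story world → diegetic.
(2) is meta-diegetic: remembered music, private to Ozan — Esperanza is oblivious because it isn't in the room.
Sound (3): it's leaking from a physical pair of headphones in the scene, so diegetic.
Sound (4): a crowd is part of the location's real environment, so diegetic.
(5) is non-diegetic: it's a sound-design accent with no in-world source; no one in the scene can hear it.
So 1 of the 5 is meta-diegetic: (2).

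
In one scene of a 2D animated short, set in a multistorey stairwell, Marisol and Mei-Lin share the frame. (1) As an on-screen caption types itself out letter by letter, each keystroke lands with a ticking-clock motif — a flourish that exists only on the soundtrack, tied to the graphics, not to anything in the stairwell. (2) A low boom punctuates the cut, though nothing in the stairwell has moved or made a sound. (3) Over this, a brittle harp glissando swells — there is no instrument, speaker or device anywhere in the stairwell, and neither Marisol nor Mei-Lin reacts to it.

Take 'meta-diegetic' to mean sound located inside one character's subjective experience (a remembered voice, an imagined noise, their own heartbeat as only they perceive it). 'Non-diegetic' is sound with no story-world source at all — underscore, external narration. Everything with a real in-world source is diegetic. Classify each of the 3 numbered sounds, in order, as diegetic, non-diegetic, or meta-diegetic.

Sound (1): it accompanies on-screen graphics, not anything inside the story world, so non-diegetic.
Sound (2): nothing in the scene produces it; it's an accent added for the audience, so non-diegetic.
Sound (3): score with no on-screen or off-screen source; it exists for the audience alone, so non-diegetic.

non-diegetic, non-diegetic, non-diegetic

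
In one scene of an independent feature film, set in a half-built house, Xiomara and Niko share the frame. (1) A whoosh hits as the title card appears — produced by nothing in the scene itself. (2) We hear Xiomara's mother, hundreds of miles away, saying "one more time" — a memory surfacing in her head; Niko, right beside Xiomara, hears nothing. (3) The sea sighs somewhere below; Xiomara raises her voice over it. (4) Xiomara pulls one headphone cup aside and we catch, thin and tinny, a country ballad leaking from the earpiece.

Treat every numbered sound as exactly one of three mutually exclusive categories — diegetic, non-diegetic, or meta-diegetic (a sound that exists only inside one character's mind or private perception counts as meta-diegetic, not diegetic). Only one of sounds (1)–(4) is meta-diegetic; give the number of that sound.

2

(1) it's a sound-design accent with no in-world source; no one in the scene can hear it → non-diegetic.
(2) the voice is a memory playing only inside Xiomara's mind; Niko can't hear it → meta-diegetic.
(3) is diegetic: ambient/room sound belonging to the story's physical space.
(4) is diegetic: the headphones are an on-screen source.
Only (2) is meta-diegetic.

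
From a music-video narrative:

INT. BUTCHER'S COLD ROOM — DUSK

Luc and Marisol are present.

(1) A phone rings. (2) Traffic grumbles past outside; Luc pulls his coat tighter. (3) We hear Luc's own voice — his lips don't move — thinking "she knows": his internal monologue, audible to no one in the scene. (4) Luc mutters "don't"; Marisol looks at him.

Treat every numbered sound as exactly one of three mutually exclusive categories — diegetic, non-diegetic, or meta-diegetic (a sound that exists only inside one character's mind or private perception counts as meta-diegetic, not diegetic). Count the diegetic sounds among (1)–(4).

3

Sound (1): a phone is a real object/event in the scene's world, so diegetic.
(2) is diegetic: ambient/room sound belonging to the story's physical space.
(3) it's Luc's unspoken thought, heard only by the audience via his subjectivity → meta-diegetic.
(4) on-screen dialogue — Luc speaks and Marisol is there to hear → diegetic.
So 3 of the 4 are diegetic: (1), (2), (4).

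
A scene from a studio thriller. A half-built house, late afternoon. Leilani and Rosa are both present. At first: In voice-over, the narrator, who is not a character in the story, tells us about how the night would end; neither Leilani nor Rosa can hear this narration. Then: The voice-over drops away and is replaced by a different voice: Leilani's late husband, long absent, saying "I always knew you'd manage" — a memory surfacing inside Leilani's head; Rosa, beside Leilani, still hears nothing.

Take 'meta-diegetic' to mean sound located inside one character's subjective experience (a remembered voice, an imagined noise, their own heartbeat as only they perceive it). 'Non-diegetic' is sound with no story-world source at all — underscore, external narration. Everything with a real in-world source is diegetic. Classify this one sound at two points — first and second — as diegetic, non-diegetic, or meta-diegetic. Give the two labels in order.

First: the external narrator addresses only the audience — outside the story world → non-diegetic.
Second: the replacement voice is a memory inside Leilani's mind specifically → meta-diegetic.

non-diegetic, meta-diegetic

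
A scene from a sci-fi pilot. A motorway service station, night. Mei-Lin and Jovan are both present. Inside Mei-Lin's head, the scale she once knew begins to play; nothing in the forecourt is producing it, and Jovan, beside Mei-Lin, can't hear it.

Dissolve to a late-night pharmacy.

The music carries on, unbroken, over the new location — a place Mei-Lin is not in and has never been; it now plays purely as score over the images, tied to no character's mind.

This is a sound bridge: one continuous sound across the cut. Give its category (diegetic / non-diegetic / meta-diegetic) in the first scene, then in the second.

meta-diegetic, non-diegetic

Scene one: the music exists only inside Mei-Lin's mind; Jovan can't hear it → meta-diegetic.
Scene two: it's detached from Mei-Lin entirely and plays over unrelated images with no in-world source — conventional underscore → non-diegetic.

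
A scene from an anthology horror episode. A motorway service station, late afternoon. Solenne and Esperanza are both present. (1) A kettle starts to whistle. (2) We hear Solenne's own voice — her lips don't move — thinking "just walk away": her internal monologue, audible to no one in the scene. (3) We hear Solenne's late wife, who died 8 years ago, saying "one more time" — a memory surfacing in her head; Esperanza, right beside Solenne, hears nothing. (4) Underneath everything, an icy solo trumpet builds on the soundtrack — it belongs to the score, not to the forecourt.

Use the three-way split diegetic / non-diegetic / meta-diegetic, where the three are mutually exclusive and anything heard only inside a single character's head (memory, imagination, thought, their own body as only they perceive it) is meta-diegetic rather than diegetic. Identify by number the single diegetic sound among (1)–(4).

1

(1) is diegetic: the sound comes from a kettle physically present in the location.
(2) is meta-diegetic: internal monologue — inside Solenne's mind, not spoken into the scene.
Sound (3): it's Solenne's recollection rendered as sound; the other character can't hear it, so meta-diegetic.
Sound (4): score with no on-screen or off-screen source; it exists for the audience alone, so non-diegetic.
Only (1) is diegetic.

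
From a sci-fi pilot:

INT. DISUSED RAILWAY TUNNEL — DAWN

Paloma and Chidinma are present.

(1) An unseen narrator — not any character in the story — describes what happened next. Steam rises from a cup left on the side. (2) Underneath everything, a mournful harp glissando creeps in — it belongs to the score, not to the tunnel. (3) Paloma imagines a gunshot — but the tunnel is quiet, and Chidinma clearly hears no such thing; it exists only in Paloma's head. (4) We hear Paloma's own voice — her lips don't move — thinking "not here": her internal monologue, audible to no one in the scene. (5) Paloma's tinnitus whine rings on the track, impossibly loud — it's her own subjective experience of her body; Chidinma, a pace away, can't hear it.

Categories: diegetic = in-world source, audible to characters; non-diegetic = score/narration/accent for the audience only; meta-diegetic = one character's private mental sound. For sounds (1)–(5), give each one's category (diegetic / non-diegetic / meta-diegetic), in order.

Sound (1): external voice-over — not a character, not heard by anyone in the scene, so non-diegetic.
(2) is non-diegetic: score with no on-screen or off-screen source; it exists for the audience alone.
(3) is meta-diegetic: subjective to Paloma: the tunnel is silent and Chidinma hears nothing.
Sound (4): Paloma's thought-voice: a private mental sound no other character can hear, so meta-diegetic.
(5) is meta-diegetic: point-of-audition from inside Paloma's body; not a sound in the room.

non-diegetic, non-diegetic, meta-diegetic, meta-diegetic, meta-diegetic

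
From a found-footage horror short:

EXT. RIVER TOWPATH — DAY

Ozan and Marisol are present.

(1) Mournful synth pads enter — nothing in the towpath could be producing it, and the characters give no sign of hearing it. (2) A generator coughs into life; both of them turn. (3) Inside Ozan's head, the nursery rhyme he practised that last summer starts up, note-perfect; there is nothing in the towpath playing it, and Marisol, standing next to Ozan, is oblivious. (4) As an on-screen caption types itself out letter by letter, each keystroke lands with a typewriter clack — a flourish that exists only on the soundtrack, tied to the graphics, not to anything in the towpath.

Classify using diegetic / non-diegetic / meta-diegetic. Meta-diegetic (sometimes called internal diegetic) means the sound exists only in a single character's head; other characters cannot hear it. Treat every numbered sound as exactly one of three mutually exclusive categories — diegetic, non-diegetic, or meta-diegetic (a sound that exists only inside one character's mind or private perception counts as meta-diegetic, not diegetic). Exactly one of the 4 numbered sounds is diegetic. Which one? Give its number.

2

(1) score with no on-screen or off-screen source; it exists for the audience alone → non-diegetic.
(2) is diegetic: a generator is a real object/event in the scene's world.
Sound (3): the music is a memory playing inside Ozan's mind alone; no real-world source, Marisol can't hear it, so meta-diegetic.
(4) sound married to a title/caption — outside the diegesis by definition → non-diegetic.
Only (2) is diegetic.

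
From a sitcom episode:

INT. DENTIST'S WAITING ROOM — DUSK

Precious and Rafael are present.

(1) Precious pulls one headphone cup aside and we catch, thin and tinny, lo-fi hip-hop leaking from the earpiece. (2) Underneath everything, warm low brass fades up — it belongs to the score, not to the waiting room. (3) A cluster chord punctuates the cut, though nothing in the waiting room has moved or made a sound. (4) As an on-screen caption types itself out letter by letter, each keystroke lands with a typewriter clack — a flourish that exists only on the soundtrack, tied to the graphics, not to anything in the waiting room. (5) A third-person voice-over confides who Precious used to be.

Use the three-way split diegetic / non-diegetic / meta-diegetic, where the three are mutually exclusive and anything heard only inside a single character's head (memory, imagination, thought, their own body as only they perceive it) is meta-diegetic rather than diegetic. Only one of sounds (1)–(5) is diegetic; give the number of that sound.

1

(1) it's leaking from a physical pair of headphones in the scene → diegetic.
(2) it has no source in the story world and no character can hear it — it's underscore → non-diegetic.
(3) is non-diegetic: an editorial stinger — it belongs to the cut, not the story world.
(4) is non-diegetic: sound married to a title/caption — outside the diegesis by definition.
(5) the narrator exists outside the story world, addressing only the audience → non-diegetic.
Only (1) is diegetic.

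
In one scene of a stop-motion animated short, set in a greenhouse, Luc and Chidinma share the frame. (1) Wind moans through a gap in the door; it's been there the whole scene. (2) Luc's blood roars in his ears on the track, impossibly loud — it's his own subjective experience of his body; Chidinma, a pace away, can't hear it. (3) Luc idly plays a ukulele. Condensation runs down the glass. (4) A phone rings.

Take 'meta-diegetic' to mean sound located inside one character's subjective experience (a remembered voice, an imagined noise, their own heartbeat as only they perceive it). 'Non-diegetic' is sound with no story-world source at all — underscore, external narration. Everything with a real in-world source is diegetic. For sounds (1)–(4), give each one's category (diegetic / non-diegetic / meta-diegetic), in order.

diegetic, meta-diegetic, diegetic, diegetic

(1) ambient/room sound belonging to the story's physical space → diegetic.
(2) is meta-diegetic: it's Luc's internal bodily sensation rendered as sound; only Luc 'hears' it.
(3) a character is playing a ukulele on screen → diegetic.
(4) is diegetic: an in-world source (a phone); characters could hear it.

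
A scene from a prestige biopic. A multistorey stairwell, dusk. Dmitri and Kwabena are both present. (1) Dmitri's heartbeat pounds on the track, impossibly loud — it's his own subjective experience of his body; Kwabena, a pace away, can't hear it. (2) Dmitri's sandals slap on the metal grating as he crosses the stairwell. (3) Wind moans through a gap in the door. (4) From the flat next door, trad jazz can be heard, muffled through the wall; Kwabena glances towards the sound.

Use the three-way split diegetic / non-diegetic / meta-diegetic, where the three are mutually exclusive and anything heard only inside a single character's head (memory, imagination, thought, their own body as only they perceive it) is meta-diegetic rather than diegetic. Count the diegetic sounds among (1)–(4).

3

Sound (1): a subjective body sound — Dmitri's private perception, inaudible to Kwabena, so meta-diegetic.
(2) is diegetic: it's the physical sound of Dmitri moving in the space.
Sound (3): ambient/room sound belonging to the story's physical space, so diegetic.
Sound (4): off-screen diegetic: the source is out of frame but still in the story's space, so diegetic.
So 3 of the 4 are diegetic: (2), (3), (4).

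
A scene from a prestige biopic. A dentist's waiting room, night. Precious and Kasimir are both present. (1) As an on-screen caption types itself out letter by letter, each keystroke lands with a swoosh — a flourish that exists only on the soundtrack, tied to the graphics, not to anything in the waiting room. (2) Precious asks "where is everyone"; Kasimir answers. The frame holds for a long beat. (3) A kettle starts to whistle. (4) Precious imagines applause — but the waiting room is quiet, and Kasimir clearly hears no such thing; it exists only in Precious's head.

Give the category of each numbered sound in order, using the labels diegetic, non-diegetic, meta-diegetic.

non-diegetic, diegetic, diegetic, meta-diegetic

(1) the caption isn't part of the story world, so neither is the sound tied to it → non-diegetic.
Sound (2): Precious is a character speaking aloud in the scene, so diegetic.
(3) the sound comes from a kettle physically present in the location → diegetic.
Sound (4): the sound is imagined by Precious; nothing in the story world is producing it and Kasimir can't hear it, so meta-diegetic.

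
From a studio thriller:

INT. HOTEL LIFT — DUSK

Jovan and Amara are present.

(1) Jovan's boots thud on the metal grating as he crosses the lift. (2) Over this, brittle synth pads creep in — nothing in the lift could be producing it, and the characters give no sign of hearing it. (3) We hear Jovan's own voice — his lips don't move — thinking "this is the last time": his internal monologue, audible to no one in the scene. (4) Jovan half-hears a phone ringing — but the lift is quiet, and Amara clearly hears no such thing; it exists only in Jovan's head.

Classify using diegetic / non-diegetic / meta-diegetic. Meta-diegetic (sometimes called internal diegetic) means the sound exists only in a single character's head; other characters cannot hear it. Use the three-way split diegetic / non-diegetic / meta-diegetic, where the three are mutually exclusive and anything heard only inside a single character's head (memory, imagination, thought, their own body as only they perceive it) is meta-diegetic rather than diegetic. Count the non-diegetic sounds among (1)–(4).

Sound (1): a character's body making contact with the set — an in-world sound, so diegetic.
(2) it has no source in the story world and no character can hear it — it's underscore → non-diegetic.
(3) Jovan's thought-voice: a private mental sound no other character can hear → meta-diegetic.
(4) the sound is imagined by Jovan; nothing in the story world is producing it and Amara can't hear it → meta-diegetic.
Non-diegetic: (2) — that's 1.

1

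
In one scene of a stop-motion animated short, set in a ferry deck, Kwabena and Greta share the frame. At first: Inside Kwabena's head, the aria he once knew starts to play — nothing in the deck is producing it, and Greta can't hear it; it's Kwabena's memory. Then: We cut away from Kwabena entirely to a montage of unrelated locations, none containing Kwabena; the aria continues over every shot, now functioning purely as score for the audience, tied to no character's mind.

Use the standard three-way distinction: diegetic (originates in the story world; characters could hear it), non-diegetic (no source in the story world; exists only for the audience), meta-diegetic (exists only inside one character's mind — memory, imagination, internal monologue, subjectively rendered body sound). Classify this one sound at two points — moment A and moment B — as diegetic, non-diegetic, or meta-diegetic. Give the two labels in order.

Moment A: the music lives inside Kwabena's mind alone; Greta can't hear it → meta-diegetic.
Moment B: once it plays over shots Kwabena isn't in, detached from any character's subjectivity, it's conventional underscore → non-diegetic.

meta-diegetic, non-diegetic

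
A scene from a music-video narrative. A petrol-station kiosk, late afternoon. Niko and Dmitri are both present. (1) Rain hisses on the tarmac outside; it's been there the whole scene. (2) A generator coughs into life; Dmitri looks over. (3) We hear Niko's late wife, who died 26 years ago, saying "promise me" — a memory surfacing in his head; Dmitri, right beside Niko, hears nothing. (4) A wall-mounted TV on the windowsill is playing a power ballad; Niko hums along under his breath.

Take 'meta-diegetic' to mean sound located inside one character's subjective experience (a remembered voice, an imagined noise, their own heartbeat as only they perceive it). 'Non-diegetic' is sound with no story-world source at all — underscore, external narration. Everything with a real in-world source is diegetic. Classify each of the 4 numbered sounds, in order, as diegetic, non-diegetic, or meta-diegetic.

(1) rain is part of the location's real environment → diegetic.
(2) is diegetic: the sound comes from a generator physically present in the location.
(3) a remembered line, private to Niko — not present in the room, not audible to Dmitri → meta-diegetic.
(4) a wall-mounted TV is a physical source in the scene and Niko reacts to it → diegetic.

diegetic, diegetic, meta-diegetic, diegetic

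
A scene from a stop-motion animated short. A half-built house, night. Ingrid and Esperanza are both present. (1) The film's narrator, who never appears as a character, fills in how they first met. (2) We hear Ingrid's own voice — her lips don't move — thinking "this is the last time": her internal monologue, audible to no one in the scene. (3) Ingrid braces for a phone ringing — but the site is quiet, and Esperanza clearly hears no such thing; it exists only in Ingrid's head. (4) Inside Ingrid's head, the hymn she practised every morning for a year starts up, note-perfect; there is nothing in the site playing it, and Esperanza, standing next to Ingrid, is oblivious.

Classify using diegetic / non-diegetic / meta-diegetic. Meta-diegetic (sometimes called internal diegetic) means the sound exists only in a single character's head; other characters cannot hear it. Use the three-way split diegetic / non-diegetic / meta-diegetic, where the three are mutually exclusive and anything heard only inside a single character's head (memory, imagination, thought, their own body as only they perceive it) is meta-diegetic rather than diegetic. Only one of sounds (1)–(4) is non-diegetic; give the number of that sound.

(1) commentary laid over the scene from outside the fiction → non-diegetic.
Sound (2): Ingrid's thought-voice: a private mental sound no other character can hear, so meta-diegetic.
(3) is meta-diegetic: the sound is imagined by Ingrid; nothing in the story world is producing it and Esperanza can't hear it.
(4) is meta-diegetic: remembered music, private to Ingrid — Esperanza is oblivious because it isn't in the room.
Only (1) is non-diegetic.

1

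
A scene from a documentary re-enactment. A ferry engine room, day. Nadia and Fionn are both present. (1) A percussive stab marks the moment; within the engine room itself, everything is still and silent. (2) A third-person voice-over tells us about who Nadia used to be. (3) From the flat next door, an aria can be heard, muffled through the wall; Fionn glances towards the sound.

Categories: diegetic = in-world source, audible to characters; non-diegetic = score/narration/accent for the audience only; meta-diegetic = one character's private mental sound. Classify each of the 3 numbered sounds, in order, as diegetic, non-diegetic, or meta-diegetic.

non-diegetic, non-diegetic, diegetic

Sound (1): nothing in the scene produces it; it's an accent added for the audience, so non-diegetic.
(2) commentary laid over the scene from outside the fiction → non-diegetic.
(3) off-screen diegetic: the source is out of frame but still in the story's space → diegetic.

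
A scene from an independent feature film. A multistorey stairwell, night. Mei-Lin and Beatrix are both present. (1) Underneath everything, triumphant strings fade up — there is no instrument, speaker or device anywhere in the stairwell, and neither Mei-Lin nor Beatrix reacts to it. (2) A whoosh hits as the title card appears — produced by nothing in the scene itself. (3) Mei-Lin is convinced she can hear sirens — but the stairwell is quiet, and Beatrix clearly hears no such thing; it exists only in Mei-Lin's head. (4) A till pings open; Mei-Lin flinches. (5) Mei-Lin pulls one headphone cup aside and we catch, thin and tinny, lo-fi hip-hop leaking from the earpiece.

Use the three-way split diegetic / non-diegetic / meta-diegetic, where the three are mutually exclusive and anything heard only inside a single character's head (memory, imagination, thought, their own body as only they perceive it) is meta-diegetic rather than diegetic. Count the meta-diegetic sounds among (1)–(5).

1

Sound (1): it has no source in the story world and no character can hear it — it's underscore, so non-diegetic.
(2) it's a sound-design accent with no in-world source; no one in the scene can hear it → non-diegetic.
Sound (3): subjective to Mei-Lin: the stairwell is silent and Beatrix hears nothing, so meta-diegetic.
(4) an in-world source (a till); characters could hear it → diegetic.
(5) is diegetic: it's leaking from a physical pair of headphones in the scene.
So 1 of the 5 is meta-diegetic: (3).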